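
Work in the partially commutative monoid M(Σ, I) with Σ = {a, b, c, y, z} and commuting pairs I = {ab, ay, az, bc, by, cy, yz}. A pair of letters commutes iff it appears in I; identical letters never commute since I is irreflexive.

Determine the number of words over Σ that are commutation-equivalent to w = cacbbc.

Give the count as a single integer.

15

piece 0:c — minimal
piece 1:a rests on {0:c}
piece 2:c rests on {1:a}
piece 3:b — minimal
piece 4:b rests on {3:b}
piece 5:c rests on {2:c}
minimal pieces: {0:c, 3:b}
ways to finish when only these pieces remain (= sum over removing one remaining piece with nothing left below it):
  1 left: {4}→1  {5}→1
  2 left: {2,5}→1  {3,4}→1  {4,5}→2
  3 left: {1,2,5}→1  {2,4,5}→3  {3,4,5}→3
  4 left: {0,1,2,5}→1  {1,2,4,5}→4  {2,3,4,5}→6
  placing 0:c first → 10 extensions
  placing 3:b first → 5 extensions
total linear extensions = 15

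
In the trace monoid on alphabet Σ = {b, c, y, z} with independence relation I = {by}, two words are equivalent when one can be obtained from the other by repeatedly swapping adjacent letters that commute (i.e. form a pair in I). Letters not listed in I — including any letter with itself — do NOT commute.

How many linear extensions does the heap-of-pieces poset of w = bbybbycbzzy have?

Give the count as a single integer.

#0=b has no predecessor
#1=b depends on [0:b]
#2=y has no predecessor
#3=b depends on [1:b]
#4=b depends on [3:b]
#5=y depends on [2:y]
#6=c depends on [4:b, 5:y]
#7=b depends on [6:c]
#8=z depends on [7:b]
#9=z depends on [8:z]
#10=y depends on [9:z]
sources: [0:b, 2:y]
N(rest) = Σ N(rest − s) over sources s of rest; N(one piece) = 1:
  size 1 → [10]=1
  size 2 → [9,10]=1
  size 3 → [8,9,10]=1
  size 4 → [7,8,9,10]=1
  size 5 → [6,7,8,9,10]=1
  size 6 → [4,6,7,8,9,10]=1  [5,6,7,8,9,10]=1
  size 7 → [2,5,6,7,8,9,10]=1  [3,4,6,7,8,9,10]=1  [4,5,6,7,8,9,10]=2
  size 8 → [1,3,4,6,7,8,9,10]=1  [2,4,5,6,7,8,9,10]=3  [3,4,5,6,7,8,9,10]=3
  size 9 → [0,1,3,4,6,7,8,9,10]=1  [1,3,4,5,6,7,8,9,10]=4  [2,3,4,5,6,7,8,9,10]=6
  first=0(b) contributes 10
  first=2(y) contributes 5
|[w]| = 15

15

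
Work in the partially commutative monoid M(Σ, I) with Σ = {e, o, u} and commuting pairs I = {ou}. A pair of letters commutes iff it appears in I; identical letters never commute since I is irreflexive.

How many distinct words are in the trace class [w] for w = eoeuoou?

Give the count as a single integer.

6

drop 0:e onto floor
drop 1:o onto {0:e}
drop 2:e onto {1:o}
drop 3:u onto {2:e}
drop 4:o onto {2:e}
drop 5:o onto {4:o}
drop 6:u onto {3:u}
ground layer = {0:e}
drop-orders for the pieces not yet dropped (sum over which currently-grounded one goes next):
  1 to go: {5} 1  {6} 1
  2 to go: {3,6} 1  {4,5} 1  {5,6} 2
  3 to go: {3,5,6} 3  {4,5,6} 3
  4 to go: {3,4,5,6} 6
  5 to go: {2,3,4,5,6} 6
  if 0:e drops first: 6 orders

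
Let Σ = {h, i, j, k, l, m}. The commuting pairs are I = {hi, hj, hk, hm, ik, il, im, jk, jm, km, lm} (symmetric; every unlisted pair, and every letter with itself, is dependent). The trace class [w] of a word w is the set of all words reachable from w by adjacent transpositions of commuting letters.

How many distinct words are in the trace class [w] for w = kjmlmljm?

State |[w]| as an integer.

0(k) covers ∅
1(j) covers ∅
2(m) covers ∅
3(l) covers 0:k, 1:j
4(m) covers 2:m
5(l) covers 3:l
6(j) covers 5:l
7(m) covers 4:m
floor of heap: 0:k, 1:j, 2:m
completions by unplaced set U, small U first (add the entries for U minus each lowest piece of U):
  |U|=1: {6}:1  {7}:1
  |U|=2: {4,7}:1  {5,6}:1  {6,7}:2
  |U|=3: {2,4,7}:1  {3,5,6}:1  {4,6,7}:3  {5,6,7}:3
  |U|=4: {0,3,5,6}:1  {1,3,5,6}:1  {2,4,6,7}:4  {3,5,6,7}:4  {4,5,6,7}:6
  |U|=5: {0,1,3,5,6}:2  {0,3,5,6,7}:5  {1,3,5,6,7}:5  {2,4,5,6,7}:10  {3,4,5,6,7}:10
  |U|=6: {0,1,3,5,6,7}:12  {0,3,4,5,6,7}:15  {1,3,4,5,6,7}:15  {2,3,4,5,6,7}:20
  start at 0(k): 35
  start at 1(j): 35
  start at 2(m): 42
sum over floor = 112

112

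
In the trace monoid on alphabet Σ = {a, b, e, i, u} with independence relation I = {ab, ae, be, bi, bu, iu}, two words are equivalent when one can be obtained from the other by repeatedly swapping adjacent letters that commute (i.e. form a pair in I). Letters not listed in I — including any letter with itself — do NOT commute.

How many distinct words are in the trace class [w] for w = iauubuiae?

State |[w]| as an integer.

72

#0=i has no predecessor
#1=a depends on [0:i]
#2=u depends on [1:a]
#3=u depends on [2:u]
#4=b has no predecessor
#5=u depends on [3:u]
#6=i depends on [1:a]
#7=a depends on [5:u, 6:i]
#8=e depends on [5:u, 6:i]
sources: [0:i, 4:b]
N(rest) = Σ N(rest − s) over sources s of rest; N(one piece) = 1:
  size 1 → [4]=1  [7]=1  [8]=1
  size 2 → [4,7]=2  [4,8]=2  [7,8]=2
  size 3 → [4,7,8]=6  [5,7,8]=2  [6,7,8]=2
  size 4 → [3,5,7,8]=2  [4,5,7,8]=8  [4,6,7,8]=8  [5,6,7,8]=4
  size 5 → [2,3,5,7,8]=2  [3,4,5,7,8]=10  [3,5,6,7,8]=6  [4,5,6,7,8]=20
  size 6 → [2,3,4,5,7,8]=12  [2,3,5,6,7,8]=8  [3,4,5,6,7,8]=36
  size 7 → [1,2,3,5,6,7,8]=8  [2,3,4,5,6,7,8]=56
  first=0(i) contributes 64
  first=4(b) contributes 8
|[w]| = 72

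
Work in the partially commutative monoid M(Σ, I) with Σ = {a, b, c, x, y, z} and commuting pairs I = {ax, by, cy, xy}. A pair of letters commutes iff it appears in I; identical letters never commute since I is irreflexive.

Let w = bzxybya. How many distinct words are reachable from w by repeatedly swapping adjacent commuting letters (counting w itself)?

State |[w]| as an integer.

6

0(b) covers ∅
1(z) covers 0:b
2(x) covers 1:z
3(y) covers 1:z
4(b) covers 2:x
5(y) covers 3:y
6(a) covers 4:b, 5:y
floor of heap: 0:b
completions by unplaced set U, small U first (add the entries for U minus each lowest piece of U):
  |U|=1: {6}:1
  |U|=2: {4,6}:1  {5,6}:1
  |U|=3: {2,4,6}:1  {3,5,6}:1  {4,5,6}:2
  |U|=4: {2,4,5,6}:3  {3,4,5,6}:3
  |U|=5: {2,3,4,5,6}:6
  start at 0(b): 6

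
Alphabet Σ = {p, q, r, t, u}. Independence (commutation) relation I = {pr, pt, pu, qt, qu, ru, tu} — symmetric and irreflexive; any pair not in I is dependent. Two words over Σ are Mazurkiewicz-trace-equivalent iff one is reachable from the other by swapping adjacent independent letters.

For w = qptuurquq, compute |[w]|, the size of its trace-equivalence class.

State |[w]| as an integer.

420

#0=q has no predecessor
#1=p depends on [0:q]
#2=t has no predecessor
#3=u has no predecessor
#4=u depends on [3:u]
#5=r depends on [0:q, 2:t]
#6=q depends on [1:p, 5:r]
#7=u depends on [4:u]
#8=q depends on [6:q]
sources: [0:q, 2:t, 3:u]
N(rest) = Σ N(rest − s) over sources s of rest; N(one piece) = 1:
  size 1 → [7]=1  [8]=1
  size 2 → [4,7]=1  [6,8]=1  [7,8]=2
  size 3 → [1,6,8]=1  [3,4,7]=1  [4,7,8]=3  [5,6,8]=1  [6,7,8]=3
  size 4 → [1,5,6,8]=2  [1,6,7,8]=4  [2,5,6,8]=1  [3,4,7,8]=4  [4,6,7,8]=6  [5,6,7,8]=4
  size 5 → [0,1,5,6,8]=2  [1,2,5,6,8]=3  [1,4,6,7,8]=10  [1,5,6,7,8]=10  [2,5,6,7,8]=5  [3,4,6,7,8]=10  [4,5,6,7,8]=10
  size 6 → [0,1,2,5,6,8]=5  [0,1,5,6,7,8]=12  [1,2,5,6,7,8]=18  [1,3,4,6,7,8]=20  [1,4,5,6,7,8]=30  [2,4,5,6,7,8]=15  [3,4,5,6,7,8]=20
  size 7 → [0,1,2,5,6,7,8]=35  [0,1,4,5,6,7,8]=42  [1,2,4,5,6,7,8]=63  [1,3,4,5,6,7,8]=70  [2,3,4,5,6,7,8]=35
  first=0(q) contributes 168
  first=2(t) contributes 112
  first=3(u) contributes 140
|[w]| = 420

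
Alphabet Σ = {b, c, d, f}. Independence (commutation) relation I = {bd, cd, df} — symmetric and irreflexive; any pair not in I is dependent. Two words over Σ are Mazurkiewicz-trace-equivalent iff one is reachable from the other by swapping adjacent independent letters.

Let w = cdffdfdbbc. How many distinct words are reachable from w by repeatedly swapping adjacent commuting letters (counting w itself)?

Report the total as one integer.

0(c) covers ∅
1(d) covers ∅
2(f) covers 0:c
3(f) covers 2:f
4(d) covers 1:d
5(f) covers 3:f
6(d) covers 4:d
7(b) covers 5:f
8(b) covers 7:b
9(c) covers 8:b
floor of heap: 0:c, 1:d
completions by unplaced set U, small U first (add the entries for U minus each lowest piece of U):
  |U|=1: {6}:1  {9}:1
  |U|=2: {4,6}:1  {6,9}:2  {8,9}:1
  |U|=3: {1,4,6}:1  {4,6,9}:3  {6,8,9}:3  {7,8,9}:1
  |U|=4: {1,4,6,9}:4  {4,6,8,9}:6  {5,7,8,9}:1  {6,7,8,9}:4
  |U|=5: {1,4,6,8,9}:10  {3,5,7,8,9}:1  {4,6,7,8,9}:10  {5,6,7,8,9}:5
  |U|=6: {1,4,6,7,8,9}:20  {2,3,5,7,8,9}:1  {3,5,6,7,8,9}:6  {4,5,6,7,8,9}:15
  |U|=7: {0,2,3,5,7,8,9}:1  {1,4,5,6,7,8,9}:35  {2,3,5,6,7,8,9}:7  {3,4,5,6,7,8,9}:21
  |U|=8: {0,2,3,5,6,7,8,9}:8  {1,3,4,5,6,7,8,9}:56  {2,3,4,5,6,7,8,9}:28
  start at 0(c): 84
  start at 1(d): 36
sum over floor = 120

120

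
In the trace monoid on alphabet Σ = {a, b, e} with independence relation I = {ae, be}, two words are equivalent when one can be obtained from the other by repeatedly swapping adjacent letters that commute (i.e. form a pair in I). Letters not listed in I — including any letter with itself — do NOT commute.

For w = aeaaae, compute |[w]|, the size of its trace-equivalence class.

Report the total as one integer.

piece 0:a — minimal
piece 1:e — minimal
piece 2:a rests on {0:a}
piece 3:a rests on {2:a}
piece 4:a rests on {3:a}
piece 5:e rests on {1:e}
minimal pieces: {0:a, 1:e}
ways to finish when only these pieces remain (= sum over removing one remaining piece with nothing left below it):
  1 left: {4}→1  {5}→1
  2 left: {1,5}→1  {3,4}→1  {4,5}→2
  3 left: {1,4,5}→3  {2,3,4}→1  {3,4,5}→3
  4 left: {0,2,3,4}→1  {1,3,4,5}→6  {2,3,4,5}→4
  placing 0:a first → 10 extensions
  placing 1:e first → 5 extensions
total linear extensions = 15

15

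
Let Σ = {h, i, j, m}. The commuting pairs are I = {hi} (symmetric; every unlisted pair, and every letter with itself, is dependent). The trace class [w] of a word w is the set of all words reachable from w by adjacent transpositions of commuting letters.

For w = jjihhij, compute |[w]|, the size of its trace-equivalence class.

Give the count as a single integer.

6

0(j) covers ∅
1(j) covers 0:j
2(i) covers 1:j
3(h) covers 1:j
4(h) covers 3:h
5(i) covers 2:i
6(j) covers 4:h, 5:i
floor of heap: 0:j
completions by unplaced set U, small U first (add the entries for U minus each lowest piece of U):
  |U|=1: {6}:1
  |U|=2: {4,6}:1  {5,6}:1
  |U|=3: {2,5,6}:1  {3,4,6}:1  {4,5,6}:2
  |U|=4: {2,4,5,6}:3  {3,4,5,6}:3
  |U|=5: {2,3,4,5,6}:6
  start at 0(j): 6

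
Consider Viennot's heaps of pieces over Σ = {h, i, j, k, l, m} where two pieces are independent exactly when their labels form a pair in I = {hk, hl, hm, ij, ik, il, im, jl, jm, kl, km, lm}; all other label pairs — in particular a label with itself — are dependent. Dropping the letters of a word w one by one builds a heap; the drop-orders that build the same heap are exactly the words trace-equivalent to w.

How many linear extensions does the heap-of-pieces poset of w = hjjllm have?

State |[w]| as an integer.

piece 0:h — minimal
piece 1:j rests on {0:h}
piece 2:j rests on {1:j}
piece 3:l — minimal
piece 4:l rests on {3:l}
piece 5:m — minimal
minimal pieces: {0:h, 3:l, 5:m}
ways to finish when only these pieces remain (= sum over removing one remaining piece with nothing left below it):
  1 left: {2}→1  {4}→1  {5}→1
  2 left: {1,2}→1  {2,4}→2  {2,5}→2  {3,4}→1  {4,5}→2
  3 left: {0,1,2}→1  {1,2,4}→3  {1,2,5}→3  {2,3,4}→3  {2,4,5}→6  {3,4,5}→3
  4 left: {0,1,2,4}→4  {0,1,2,5}→4  {1,2,3,4}→6  {1,2,4,5}→12  {2,3,4,5}→12
  placing 0:h first → 30 extensions
  placing 3:l first → 20 extensions
  placing 5:m first → 10 extensions
total linear extensions = 60

60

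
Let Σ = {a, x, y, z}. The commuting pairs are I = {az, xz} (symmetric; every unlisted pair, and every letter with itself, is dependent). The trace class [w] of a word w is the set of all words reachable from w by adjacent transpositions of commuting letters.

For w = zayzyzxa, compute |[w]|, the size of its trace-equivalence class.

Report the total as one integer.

6

0(z) covers ∅
1(a) covers ∅
2(y) covers 0:z, 1:a
3(z) covers 2:y
4(y) covers 3:z
5(z) covers 4:y
6(x) covers 4:y
7(a) covers 6:x
floor of heap: 0:z, 1:a
completions by unplaced set U, small U first (add the entries for U minus each lowest piece of U):
  |U|=1: {5}:1  {7}:1
  |U|=2: {5,7}:2  {6,7}:1
  |U|=3: {5,6,7}:3
  |U|=4: {4,5,6,7}:3
  |U|=5: {3,4,5,6,7}:3
  |U|=6: {2,3,4,5,6,7}:3
  start at 0(z): 3
  start at 1(a): 3
sum over floor = 6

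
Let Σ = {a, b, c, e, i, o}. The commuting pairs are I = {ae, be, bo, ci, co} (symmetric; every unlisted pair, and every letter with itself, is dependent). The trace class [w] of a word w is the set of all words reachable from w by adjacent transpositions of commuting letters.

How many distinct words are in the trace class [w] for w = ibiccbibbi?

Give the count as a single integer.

3

#0=i has no predecessor
#1=b depends on [0:i]
#2=i depends on [1:b]
#3=c depends on [1:b]
#4=c depends on [3:c]
#5=b depends on [2:i, 4:c]
#6=i depends on [5:b]
#7=b depends on [6:i]
#8=b depends on [7:b]
#9=i depends on [8:b]
sources: [0:i]
N(rest) = Σ N(rest − s) over sources s of rest; N(one piece) = 1:
  size 1 → [9]=1
  size 2 → [8,9]=1
  size 3 → [7,8,9]=1
  size 4 → [6,7,8,9]=1
  size 5 → [5,6,7,8,9]=1
  size 6 → [2,5,6,7,8,9]=1  [4,5,6,7,8,9]=1
  size 7 → [2,4,5,6,7,8,9]=2  [3,4,5,6,7,8,9]=1
  size 8 → [2,3,4,5,6,7,8,9]=3
  first=0(i) contributes 3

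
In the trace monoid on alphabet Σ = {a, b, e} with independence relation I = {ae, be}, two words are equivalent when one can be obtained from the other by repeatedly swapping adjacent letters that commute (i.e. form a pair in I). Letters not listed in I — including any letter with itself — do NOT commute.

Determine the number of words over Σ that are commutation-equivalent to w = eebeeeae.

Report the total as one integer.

piece 0:e — minimal
piece 1:e rests on {0:e}
piece 2:b — minimal
piece 3:e rests on {1:e}
piece 4:e rests on {3:e}
piece 5:e rests on {4:e}
piece 6:a rests on {2:b}
piece 7:e rests on {5:e}
minimal pieces: {0:e, 2:b}
ways to finish when only these pieces remain (= sum over removing one remaining piece with nothing left below it):
  1 left: {6}→1  {7}→1
  2 left: {2,6}→1  {5,7}→1  {6,7}→2
  3 left: {2,6,7}→3  {4,5,7}→1  {5,6,7}→3
  4 left: {2,5,6,7}→6  {3,4,5,7}→1  {4,5,6,7}→4
  5 left: {1,3,4,5,7}→1  {2,4,5,6,7}→10  {3,4,5,6,7}→5
  6 left: {0,1,3,4,5,7}→1  {1,3,4,5,6,7}→6  {2,3,4,5,6,7}→15
  placing 0:e first → 21 extensions
  placing 2:b first → 7 extensions
total linear extensions = 28

28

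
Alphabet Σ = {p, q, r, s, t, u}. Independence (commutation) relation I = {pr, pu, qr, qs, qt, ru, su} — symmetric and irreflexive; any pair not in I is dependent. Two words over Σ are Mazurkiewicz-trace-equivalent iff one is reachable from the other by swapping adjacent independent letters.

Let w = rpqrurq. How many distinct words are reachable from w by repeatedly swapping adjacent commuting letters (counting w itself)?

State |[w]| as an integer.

drop 0:r onto floor
drop 1:p onto floor
drop 2:q onto {1:p}
drop 3:r onto {0:r}
drop 4:u onto {2:q}
drop 5:r onto {3:r}
drop 6:q onto {4:u}
ground layer = {0:r, 1:p}
drop-orders for the pieces not yet dropped (sum over which currently-grounded one goes next):
  1 to go: {5} 1  {6} 1
  2 to go: {3,5} 1  {4,6} 1  {5,6} 2
  3 to go: {0,3,5} 1  {2,4,6} 1  {3,5,6} 3  {4,5,6} 3
  4 to go: {0,3,5,6} 4  {1,2,4,6} 1  {2,4,5,6} 4  {3,4,5,6} 6
  5 to go: {0,3,4,5,6} 10  {1,2,4,5,6} 5  {2,3,4,5,6} 10
  if 0:r drops first: 15 orders
  if 1:p drops first: 20 orders
heap linearizations: 35

35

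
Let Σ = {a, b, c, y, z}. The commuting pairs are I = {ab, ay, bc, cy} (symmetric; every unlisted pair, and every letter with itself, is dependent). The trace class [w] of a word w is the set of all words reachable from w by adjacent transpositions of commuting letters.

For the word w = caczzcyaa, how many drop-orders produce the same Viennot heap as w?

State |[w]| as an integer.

4

0(c) covers ∅
1(a) covers 0:c
2(c) covers 1:a
3(z) covers 2:c
4(z) covers 3:z
5(c) covers 4:z
6(y) covers 4:z
7(a) covers 5:c
8(a) covers 7:a
floor of heap: 0:c
completions by unplaced set U, small U first (add the entries for U minus each lowest piece of U):
  |U|=1: {6}:1  {8}:1
  |U|=2: {6,8}:2  {7,8}:1
  |U|=3: {5,7,8}:1  {6,7,8}:3
  |U|=4: {5,6,7,8}:4
  |U|=5: {4,5,6,7,8}:4
  |U|=6: {3,4,5,6,7,8}:4
  |U|=7: {2,3,4,5,6,7,8}:4
  start at 0(c): 4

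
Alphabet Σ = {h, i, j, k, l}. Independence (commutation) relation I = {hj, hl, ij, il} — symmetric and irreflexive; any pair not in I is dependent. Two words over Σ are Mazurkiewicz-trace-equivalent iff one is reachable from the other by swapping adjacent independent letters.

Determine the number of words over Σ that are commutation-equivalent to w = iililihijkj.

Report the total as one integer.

drop 0:i onto floor
drop 1:i onto {0:i}
drop 2:l onto floor
drop 3:i onto {1:i}
drop 4:l onto {2:l}
drop 5:i onto {3:i}
drop 6:h onto {5:i}
drop 7:i onto {6:h}
drop 8:j onto {4:l}
drop 9:k onto {7:i, 8:j}
drop 10:j onto {9:k}
ground layer = {0:i, 2:l}
drop-orders for the pieces not yet dropped (sum over which currently-grounded one goes next):
  1 to go: {10} 1
  2 to go: {9,10} 1
  3 to go: {7,9,10} 1  {8,9,10} 1
  4 to go: {4,8,9,10} 1  {6,7,9,10} 1  {7,8,9,10} 2
  5 to go: {2,4,8,9,10} 1  {4,7,8,9,10} 3  {5,6,7,9,10} 1  {6,7,8,9,10} 3
  6 to go: {2,4,7,8,9,10} 4  {3,5,6,7,9,10} 1  {4,6,7,8,9,10} 6  {5,6,7,8,9,10} 4
  7 to go: {1,3,5,6,7,9,10} 1  {2,4,6,7,8,9,10} 10  {3,5,6,7,8,9,10} 5  {4,5,6,7,8,9,10} 10
  8 to go: {0,1,3,5,6,7,9,10} 1  {1,3,5,6,7,8,9,10} 6  {2,4,5,6,7,8,9,10} 20  {3,4,5,6,7,8,9,10} 15
  9 to go: {0,1,3,5,6,7,8,9,10} 7  {1,3,4,5,6,7,8,9,10} 21  {2,3,4,5,6,7,8,9,10} 35
  if 0:i drops first: 56 orders
  if 2:l drops first: 28 orders
heap linearizations: 84

84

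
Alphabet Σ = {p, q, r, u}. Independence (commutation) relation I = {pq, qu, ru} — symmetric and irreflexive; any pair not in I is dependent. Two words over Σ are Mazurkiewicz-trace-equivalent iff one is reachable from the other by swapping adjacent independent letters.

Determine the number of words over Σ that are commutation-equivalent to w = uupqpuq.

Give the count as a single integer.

drop 0:u onto floor
drop 1:u onto {0:u}
drop 2:p onto {1:u}
drop 3:q onto floor
drop 4:p onto {2:p}
drop 5:u onto {4:p}
drop 6:q onto {3:q}
ground layer = {0:u, 3:q}
drop-orders for the pieces not yet dropped (sum over which currently-grounded one goes next):
  1 to go: {5} 1  {6} 1
  2 to go: {3,6} 1  {4,5} 1  {5,6} 2
  3 to go: {2,4,5} 1  {3,5,6} 3  {4,5,6} 3
  4 to go: {1,2,4,5} 1  {2,4,5,6} 4  {3,4,5,6} 6
  5 to go: {0,1,2,4,5} 1  {1,2,4,5,6} 5  {2,3,4,5,6} 10
  if 0:u drops first: 15 orders
  if 3:q drops first: 6 orders
heap linearizations: 21

21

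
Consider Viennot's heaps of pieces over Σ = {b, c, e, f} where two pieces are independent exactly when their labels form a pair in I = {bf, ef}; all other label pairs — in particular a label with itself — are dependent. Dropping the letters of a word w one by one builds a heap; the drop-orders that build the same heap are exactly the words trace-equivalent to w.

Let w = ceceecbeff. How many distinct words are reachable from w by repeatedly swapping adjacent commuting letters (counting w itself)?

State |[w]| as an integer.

6

piece 0:c — minimal
piece 1:e rests on {0:c}
piece 2:c rests on {1:e}
piece 3:e rests on {2:c}
piece 4:e rests on {3:e}
piece 5:c rests on {4:e}
piece 6:b rests on {5:c}
piece 7:e rests on {6:b}
piece 8:f rests on {5:c}
piece 9:f rests on {8:f}
minimal pieces: {0:c}
ways to finish when only these pieces remain (= sum over removing one remaining piece with nothing left below it):
  1 left: {7}→1  {9}→1
  2 left: {6,7}→1  {7,9}→2  {8,9}→1
  3 left: {6,7,9}→3  {7,8,9}→3
  4 left: {6,7,8,9}→6
  5 left: {5,6,7,8,9}→6
  6 left: {4,5,6,7,8,9}→6
  7 left: {3,4,5,6,7,8,9}→6
  8 left: {2,3,4,5,6,7,8,9}→6
  placing 0:c first → 6 extensions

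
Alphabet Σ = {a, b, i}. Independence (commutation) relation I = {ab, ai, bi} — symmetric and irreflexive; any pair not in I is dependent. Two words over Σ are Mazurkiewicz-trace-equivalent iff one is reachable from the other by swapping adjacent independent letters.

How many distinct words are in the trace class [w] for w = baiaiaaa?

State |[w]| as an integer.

drop 0:b onto floor
drop 1:a onto floor
drop 2:i onto floor
drop 3:a onto {1:a}
drop 4:i onto {2:i}
drop 5:a onto {3:a}
drop 6:a onto {5:a}
drop 7:a onto {6:a}
ground layer = {0:b, 1:a, 2:i}
drop-orders for the pieces not yet dropped (sum over which currently-grounded one goes next):
  1 to go: {0} 1  {4} 1  {7} 1
  2 to go: {0,4} 2  {0,7} 2  {2,4} 1  {4,7} 2  {6,7} 1
  3 to go: {0,2,4} 3  {0,4,7} 6  {0,6,7} 3  {2,4,7} 3  {4,6,7} 3  {5,6,7} 1
  4 to go: {0,2,4,7} 12  {0,4,6,7} 12  {0,5,6,7} 4  {2,4,6,7} 6  {3,5,6,7} 1  {4,5,6,7} 4
  5 to go: {0,2,4,6,7} 30  {0,3,5,6,7} 5  {0,4,5,6,7} 20  {1,3,5,6,7} 1  {2,4,5,6,7} 10  {3,4,5,6,7} 5
  6 to go: {0,1,3,5,6,7} 6  {0,2,4,5,6,7} 60  {0,3,4,5,6,7} 30  {1,3,4,5,6,7} 6  {2,3,4,5,6,7} 15
  if 0:b drops first: 21 orders
  if 1:a drops first: 105 orders
  if 2:i drops first: 42 orders
heap linearizations: 168

168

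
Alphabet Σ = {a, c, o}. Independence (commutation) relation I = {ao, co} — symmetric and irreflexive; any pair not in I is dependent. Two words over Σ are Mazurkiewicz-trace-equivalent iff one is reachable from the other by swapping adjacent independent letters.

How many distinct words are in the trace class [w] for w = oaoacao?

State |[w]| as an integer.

35

piece 0:o — minimal
piece 1:a — minimal
piece 2:o rests on {0:o}
piece 3:a rests on {1:a}
piece 4:c rests on {3:a}
piece 5:a rests on {4:c}
piece 6:o rests on {2:o}
minimal pieces: {0:o, 1:a}
ways to finish when only these pieces remain (= sum over removing one remaining piece with nothing left below it):
  1 left: {5}→1  {6}→1
  2 left: {2,6}→1  {4,5}→1  {5,6}→2
  3 left: {0,2,6}→1  {2,5,6}→3  {3,4,5}→1  {4,5,6}→3
  4 left: {0,2,5,6}→4  {1,3,4,5}→1  {2,4,5,6}→6  {3,4,5,6}→4
  5 left: {0,2,4,5,6}→10  {1,3,4,5,6}→5  {2,3,4,5,6}→10
  placing 0:o first → 15 extensions
  placing 1:a first → 20 extensions
total linear extensions = 35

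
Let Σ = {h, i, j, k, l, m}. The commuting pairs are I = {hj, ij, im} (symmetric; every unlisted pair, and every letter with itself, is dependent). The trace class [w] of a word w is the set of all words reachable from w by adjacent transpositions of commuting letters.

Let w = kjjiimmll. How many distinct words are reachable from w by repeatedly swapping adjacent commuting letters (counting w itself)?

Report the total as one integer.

#0=k has no predecessor
#1=j depends on [0:k]
#2=j depends on [1:j]
#3=i depends on [0:k]
#4=i depends on [3:i]
#5=m depends on [2:j]
#6=m depends on [5:m]
#7=l depends on [4:i, 6:m]
#8=l depends on [7:l]
sources: [0:k]
N(rest) = Σ N(rest − s) over sources s of rest; N(one piece) = 1:
  size 1 → [8]=1
  size 2 → [7,8]=1
  size 3 → [4,7,8]=1  [6,7,8]=1
  size 4 → [3,4,7,8]=1  [4,6,7,8]=2  [5,6,7,8]=1
  size 5 → [2,5,6,7,8]=1  [3,4,6,7,8]=3  [4,5,6,7,8]=3
  size 6 → [1,2,5,6,7,8]=1  [2,4,5,6,7,8]=4  [3,4,5,6,7,8]=6
  size 7 → [1,2,4,5,6,7,8]=5  [2,3,4,5,6,7,8]=10
  first=0(k) contributes 15

15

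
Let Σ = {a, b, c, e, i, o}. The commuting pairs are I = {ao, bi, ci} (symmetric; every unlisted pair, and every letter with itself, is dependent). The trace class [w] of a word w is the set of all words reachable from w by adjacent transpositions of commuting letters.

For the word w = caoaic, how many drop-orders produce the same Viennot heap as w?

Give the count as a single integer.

0(c) covers ∅
1(a) covers 0:c
2(o) covers 0:c
3(a) covers 1:a
4(i) covers 2:o, 3:a
5(c) covers 2:o, 3:a
floor of heap: 0:c
completions by unplaced set U, small U first (add the entries for U minus each lowest piece of U):
  |U|=1: {4}:1  {5}:1
  |U|=2: {4,5}:2
  |U|=3: {2,4,5}:2  {3,4,5}:2
  |U|=4: {1,3,4,5}:2  {2,3,4,5}:4
  start at 0(c): 6

6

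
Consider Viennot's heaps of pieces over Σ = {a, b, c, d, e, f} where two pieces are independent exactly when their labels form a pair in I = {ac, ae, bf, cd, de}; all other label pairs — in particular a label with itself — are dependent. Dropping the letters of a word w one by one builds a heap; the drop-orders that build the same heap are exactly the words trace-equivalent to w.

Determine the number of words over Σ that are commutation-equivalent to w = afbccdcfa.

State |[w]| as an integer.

0(a) covers ∅
1(f) covers 0:a
2(b) covers 0:a
3(c) covers 1:f, 2:b
4(c) covers 3:c
5(d) covers 1:f, 2:b
6(c) covers 4:c
7(f) covers 5:d, 6:c
8(a) covers 7:f
floor of heap: 0:a
completions by unplaced set U, small U first (add the entries for U minus each lowest piece of U):
  |U|=1: {8}:1
  |U|=2: {7,8}:1
  |U|=3: {5,7,8}:1  {6,7,8}:1
  |U|=4: {4,6,7,8}:1  {5,6,7,8}:2
  |U|=5: {3,4,6,7,8}:1  {4,5,6,7,8}:3
  |U|=6: {3,4,5,6,7,8}:4
  |U|=7: {1,3,4,5,6,7,8}:4  {2,3,4,5,6,7,8}:4
  start at 0(a): 8

8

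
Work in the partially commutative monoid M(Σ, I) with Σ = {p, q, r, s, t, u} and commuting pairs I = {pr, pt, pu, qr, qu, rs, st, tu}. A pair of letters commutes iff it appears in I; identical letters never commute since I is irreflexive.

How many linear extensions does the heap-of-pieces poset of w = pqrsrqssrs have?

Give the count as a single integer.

piece 0:p — minimal
piece 1:q rests on {0:p}
piece 2:r — minimal
piece 3:s rests on {1:q}
piece 4:r rests on {2:r}
piece 5:q rests on {3:s}
piece 6:s rests on {5:q}
piece 7:s rests on {6:s}
piece 8:r rests on {4:r}
piece 9:s rests on {7:s}
minimal pieces: {0:p, 2:r}
ways to finish when only these pieces remain (= sum over removing one remaining piece with nothing left below it):
  1 left: {8}→1  {9}→1
  2 left: {4,8}→1  {7,9}→1  {8,9}→2
  3 left: {2,4,8}→1  {4,8,9}→3  {6,7,9}→1  {7,8,9}→3
  4 left: {2,4,8,9}→4  {4,7,8,9}→6  {5,6,7,9}→1  {6,7,8,9}→4
  5 left: {2,4,7,8,9}→10  {3,5,6,7,9}→1  {4,6,7,8,9}→10  {5,6,7,8,9}→5
  6 left: {1,3,5,6,7,9}→1  {2,4,6,7,8,9}→20  {3,5,6,7,8,9}→6  {4,5,6,7,8,9}→15
  7 left: {0,1,3,5,6,7,9}→1  {1,3,5,6,7,8,9}→7  {2,4,5,6,7,8,9}→35  {3,4,5,6,7,8,9}→21
  8 left: {0,1,3,5,6,7,8,9}→8  {1,3,4,5,6,7,8,9}→28  {2,3,4,5,6,7,8,9}→56
  placing 0:p first → 84 extensions
  placing 2:r first → 36 extensions
total linear extensions = 120

120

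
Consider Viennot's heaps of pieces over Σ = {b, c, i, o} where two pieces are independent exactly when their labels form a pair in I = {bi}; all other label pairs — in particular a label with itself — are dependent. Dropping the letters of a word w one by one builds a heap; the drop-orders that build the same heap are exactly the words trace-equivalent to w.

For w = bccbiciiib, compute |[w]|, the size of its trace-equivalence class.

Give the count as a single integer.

8

drop 0:b onto floor
drop 1:c onto {0:b}
drop 2:c onto {1:c}
drop 3:b onto {2:c}
drop 4:i onto {2:c}
drop 5:c onto {3:b, 4:i}
drop 6:i onto {5:c}
drop 7:i onto {6:i}
drop 8:i onto {7:i}
drop 9:b onto {5:c}
ground layer = {0:b}
drop-orders for the pieces not yet dropped (sum over which currently-grounded one goes next):
  1 to go: {8} 1  {9} 1
  2 to go: {7,8} 1  {8,9} 2
  3 to go: {6,7,8} 1  {7,8,9} 3
  4 to go: {6,7,8,9} 4
  5 to go: {5,6,7,8,9} 4
  6 to go: {3,5,6,7,8,9} 4  {4,5,6,7,8,9} 4
  7 to go: {3,4,5,6,7,8,9} 8
  8 to go: {2,3,4,5,6,7,8,9} 8
  if 0:b drops first: 8 orders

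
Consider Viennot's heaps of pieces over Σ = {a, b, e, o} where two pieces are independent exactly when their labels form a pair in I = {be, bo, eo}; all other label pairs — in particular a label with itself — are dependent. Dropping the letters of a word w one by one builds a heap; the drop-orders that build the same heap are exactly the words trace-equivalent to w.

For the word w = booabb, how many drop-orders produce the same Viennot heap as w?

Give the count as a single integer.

3

piece 0:b — minimal
piece 1:o — minimal
piece 2:o rests on {1:o}
piece 3:a rests on {0:b, 2:o}
piece 4:b rests on {3:a}
piece 5:b rests on {4:b}
minimal pieces: {0:b, 1:o}
ways to finish when only these pieces remain (= sum over removing one remaining piece with nothing left below it):
  1 left: {5}→1
  2 left: {4,5}→1
  3 left: {3,4,5}→1
  4 left: {0,3,4,5}→1  {2,3,4,5}→1
  placing 0:b first → 1 extensions
  placing 1:o first → 2 extensions
total linear extensions = 3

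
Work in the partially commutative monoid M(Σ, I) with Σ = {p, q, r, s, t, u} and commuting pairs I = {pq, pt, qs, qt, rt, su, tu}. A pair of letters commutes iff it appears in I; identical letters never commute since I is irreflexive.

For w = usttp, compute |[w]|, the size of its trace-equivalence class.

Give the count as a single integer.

9

#0=u has no predecessor
#1=s has no predecessor
#2=t depends on [1:s]
#3=t depends on [2:t]
#4=p depends on [0:u, 1:s]
sources: [0:u, 1:s]
N(rest) = Σ N(rest − s) over sources s of rest; N(one piece) = 1:
  size 1 → [3]=1  [4]=1
  size 2 → [0,4]=1  [2,3]=1  [3,4]=2
  size 3 → [0,3,4]=3  [2,3,4]=3
  first=0(u) contributes 3
  first=1(s) contributes 6
|[w]| = 9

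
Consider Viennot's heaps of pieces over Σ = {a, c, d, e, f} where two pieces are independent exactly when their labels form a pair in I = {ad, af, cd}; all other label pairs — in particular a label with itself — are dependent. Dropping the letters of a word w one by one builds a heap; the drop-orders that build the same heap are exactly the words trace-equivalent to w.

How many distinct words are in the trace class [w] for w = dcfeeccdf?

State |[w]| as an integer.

#0=d has no predecessor
#1=c has no predecessor
#2=f depends on [0:d, 1:c]
#3=e depends on [2:f]
#4=e depends on [3:e]
#5=c depends on [4:e]
#6=c depends on [5:c]
#7=d depends on [4:e]
#8=f depends on [6:c, 7:d]
sources: [0:d, 1:c]
N(rest) = Σ N(rest − s) over sources s of rest; N(one piece) = 1:
  size 1 → [8]=1
  size 2 → [6,8]=1  [7,8]=1
  size 3 → [5,6,8]=1  [6,7,8]=2
  size 4 → [5,6,7,8]=3
  size 5 → [4,5,6,7,8]=3
  size 6 → [3,4,5,6,7,8]=3
  size 7 → [2,3,4,5,6,7,8]=3
  first=0(d) contributes 3
  first=1(c) contributes 3
|[w]| = 6

6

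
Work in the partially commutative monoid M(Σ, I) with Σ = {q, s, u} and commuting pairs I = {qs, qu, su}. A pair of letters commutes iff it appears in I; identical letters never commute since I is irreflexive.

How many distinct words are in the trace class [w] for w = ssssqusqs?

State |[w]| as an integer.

0(s) covers ∅
1(s) covers 0:s
2(s) covers 1:s
3(s) covers 2:s
4(q) covers ∅
5(u) covers ∅
6(s) covers 3:s
7(q) covers 4:q
8(s) covers 6:s
floor of heap: 0:s, 4:q, 5:u
completions by unplaced set U, small U first (add the entries for U minus each lowest piece of U):
  |U|=1: {5}:1  {7}:1  {8}:1
  |U|=2: {4,7}:1  {5,7}:2  {5,8}:2  {6,8}:1  {7,8}:2
  |U|=3: {3,6,8}:1  {4,5,7}:3  {4,7,8}:3  {5,6,8}:3  {5,7,8}:6  {6,7,8}:3
  |U|=4: {2,3,6,8}:1  {3,5,6,8}:4  {3,6,7,8}:4  {4,5,7,8}:12  {4,6,7,8}:6  {5,6,7,8}:12
  |U|=5: {1,2,3,6,8}:1  {2,3,5,6,8}:5  {2,3,6,7,8}:5  {3,4,6,7,8}:10  {3,5,6,7,8}:20  {4,5,6,7,8}:30
  |U|=6: {0,1,2,3,6,8}:1  {1,2,3,5,6,8}:6  {1,2,3,6,7,8}:6  {2,3,4,6,7,8}:15  {2,3,5,6,7,8}:30  {3,4,5,6,7,8}:60
  |U|=7: {0,1,2,3,5,6,8}:7  {0,1,2,3,6,7,8}:7  {1,2,3,4,6,7,8}:21  {1,2,3,5,6,7,8}:42  {2,3,4,5,6,7,8}:105
  start at 0(s): 168
  start at 4(q): 56
  start at 5(u): 28
sum over floor = 252

252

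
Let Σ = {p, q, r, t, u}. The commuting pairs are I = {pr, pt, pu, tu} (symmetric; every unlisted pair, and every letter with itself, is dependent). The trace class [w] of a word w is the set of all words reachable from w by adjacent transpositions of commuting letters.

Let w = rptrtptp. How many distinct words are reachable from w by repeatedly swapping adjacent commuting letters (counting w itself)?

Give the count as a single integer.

56

0(r) covers ∅
1(p) covers ∅
2(t) covers 0:r
3(r) covers 2:t
4(t) covers 3:r
5(p) covers 1:p
6(t) covers 4:t
7(p) covers 5:p
floor of heap: 0:r, 1:p
completions by unplaced set U, small U first (add the entries for U minus each lowest piece of U):
  |U|=1: {6}:1  {7}:1
  |U|=2: {4,6}:1  {5,7}:1  {6,7}:2
  |U|=3: {1,5,7}:1  {3,4,6}:1  {4,6,7}:3  {5,6,7}:3
  |U|=4: {1,5,6,7}:4  {2,3,4,6}:1  {3,4,6,7}:4  {4,5,6,7}:6
  |U|=5: {0,2,3,4,6}:1  {1,4,5,6,7}:10  {2,3,4,6,7}:5  {3,4,5,6,7}:10
  |U|=6: {0,2,3,4,6,7}:6  {1,3,4,5,6,7}:20  {2,3,4,5,6,7}:15
  start at 0(r): 35
  start at 1(p): 21
sum over floor = 56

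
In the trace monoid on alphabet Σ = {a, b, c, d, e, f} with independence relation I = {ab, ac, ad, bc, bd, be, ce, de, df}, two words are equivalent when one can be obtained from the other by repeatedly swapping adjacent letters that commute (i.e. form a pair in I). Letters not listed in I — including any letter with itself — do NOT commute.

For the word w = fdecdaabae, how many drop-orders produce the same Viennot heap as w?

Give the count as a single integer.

672

piece 0:f — minimal
piece 1:d — minimal
piece 2:e rests on {0:f}
piece 3:c rests on {0:f, 1:d}
piece 4:d rests on {3:c}
piece 5:a rests on {2:e}
piece 6:a rests on {5:a}
piece 7:b rests on {0:f}
piece 8:a rests on {6:a}
piece 9:e rests on {8:a}
minimal pieces: {0:f, 1:d}
ways to finish when only these pieces remain (= sum over removing one remaining piece with nothing left below it):
  1 left: {4}→1  {7}→1  {9}→1
  2 left: {3,4}→1  {4,7}→2  {4,9}→2  {7,9}→2  {8,9}→1
  3 left: {1,3,4}→1  {3,4,7}→3  {3,4,9}→3  {4,7,9}→6  {4,8,9}→3  {6,8,9}→1  {7,8,9}→3
  4 left: {1,3,4,7}→4  {1,3,4,9}→4  {3,4,7,9}→12  {3,4,8,9}→6  {4,6,8,9}→4  {4,7,8,9}→12  {5,6,8,9}→1  {6,7,8,9}→4
  5 left: {1,3,4,7,9}→20  {1,3,4,8,9}→10  {2,5,6,8,9}→1  {3,4,6,8,9}→10  {3,4,7,8,9}→30  {4,5,6,8,9}→5  {4,6,7,8,9}→20  {5,6,7,8,9}→5
  6 left: {1,3,4,6,8,9}→20  {1,3,4,7,8,9}→60  {2,4,5,6,8,9}→6  {2,5,6,7,8,9}→6  {3,4,5,6,8,9}→15  {3,4,6,7,8,9}→60  {4,5,6,7,8,9}→30
  7 left: {1,3,4,5,6,8,9}→35  {1,3,4,6,7,8,9}→140  {2,3,4,5,6,8,9}→21  {2,4,5,6,7,8,9}→42  {3,4,5,6,7,8,9}→105
  8 left: {1,2,3,4,5,6,8,9}→56  {1,3,4,5,6,7,8,9}→280  {2,3,4,5,6,7,8,9}→168
  placing 0:f first → 504 extensions
  placing 1:d first → 168 extensions
total linear extensions = 672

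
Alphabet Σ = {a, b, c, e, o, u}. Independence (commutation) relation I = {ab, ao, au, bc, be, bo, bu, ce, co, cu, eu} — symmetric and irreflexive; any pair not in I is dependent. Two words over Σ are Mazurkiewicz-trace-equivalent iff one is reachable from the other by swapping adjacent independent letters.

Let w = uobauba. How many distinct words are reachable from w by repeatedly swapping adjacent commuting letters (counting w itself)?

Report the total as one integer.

210

drop 0:u onto floor
drop 1:o onto {0:u}
drop 2:b onto floor
drop 3:a onto floor
drop 4:u onto {1:o}
drop 5:b onto {2:b}
drop 6:a onto {3:a}
ground layer = {0:u, 2:b, 3:a}
drop-orders for the pieces not yet dropped (sum over which currently-grounded one goes next):
  1 to go: {4} 1  {5} 1  {6} 1
  2 to go: {1,4} 1  {2,5} 1  {3,6} 1  {4,5} 2  {4,6} 2  {5,6} 2
  3 to go: {0,1,4} 1  {1,4,5} 3  {1,4,6} 3  {2,4,5} 3  {2,5,6} 3  {3,4,6} 3  {3,5,6} 3  {4,5,6} 6
  4 to go: {0,1,4,5} 4  {0,1,4,6} 4  {1,2,4,5} 6  {1,3,4,6} 6  {1,4,5,6} 12  {2,3,5,6} 6  {2,4,5,6} 12  {3,4,5,6} 12
  5 to go: {0,1,2,4,5} 10  {0,1,3,4,6} 10  {0,1,4,5,6} 20  {1,2,4,5,6} 30  {1,3,4,5,6} 30  {2,3,4,5,6} 30
  if 0:u drops first: 90 orders
  if 2:b drops first: 60 orders
  if 3:a drops first: 60 orders
heap linearizations: 210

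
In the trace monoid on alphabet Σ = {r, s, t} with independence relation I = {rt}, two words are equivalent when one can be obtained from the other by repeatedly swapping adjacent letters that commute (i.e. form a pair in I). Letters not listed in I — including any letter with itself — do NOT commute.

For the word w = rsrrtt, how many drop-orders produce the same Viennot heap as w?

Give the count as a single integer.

6

0(r) covers ∅
1(s) covers 0:r
2(r) covers 1:s
3(r) covers 2:r
4(t) covers 1:s
5(t) covers 4:t
floor of heap: 0:r
completions by unplaced set U, small U first (add the entries for U minus each lowest piece of U):
  |U|=1: {3}:1  {5}:1
  |U|=2: {2,3}:1  {3,5}:2  {4,5}:1
  |U|=3: {2,3,5}:3  {3,4,5}:3
  |U|=4: {2,3,4,5}:6
  start at 0(r): 6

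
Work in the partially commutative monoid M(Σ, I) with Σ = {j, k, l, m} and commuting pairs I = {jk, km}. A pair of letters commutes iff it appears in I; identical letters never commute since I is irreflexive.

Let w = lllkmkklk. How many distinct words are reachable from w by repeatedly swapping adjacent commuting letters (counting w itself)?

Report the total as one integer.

4

drop 0:l onto floor
drop 1:l onto {0:l}
drop 2:l onto {1:l}
drop 3:k onto {2:l}
drop 4:m onto {2:l}
drop 5:k onto {3:k}
drop 6:k onto {5:k}
drop 7:l onto {4:m, 6:k}
drop 8:k onto {7:l}
ground layer = {0:l}
drop-orders for the pieces not yet dropped (sum over which currently-grounded one goes next):
  1 to go: {8} 1
  2 to go: {7,8} 1
  3 to go: {4,7,8} 1  {6,7,8} 1
  4 to go: {4,6,7,8} 2  {5,6,7,8} 1
  5 to go: {3,5,6,7,8} 1  {4,5,6,7,8} 3
  6 to go: {3,4,5,6,7,8} 4
  7 to go: {2,3,4,5,6,7,8} 4
  if 0:l drops first: 4 orders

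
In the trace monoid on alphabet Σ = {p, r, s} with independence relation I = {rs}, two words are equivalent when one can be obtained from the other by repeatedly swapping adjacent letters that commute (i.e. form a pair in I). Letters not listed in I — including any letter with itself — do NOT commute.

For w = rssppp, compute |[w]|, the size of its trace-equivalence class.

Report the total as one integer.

drop 0:r onto floor
drop 1:s onto floor
drop 2:s onto {1:s}
drop 3:p onto {0:r, 2:s}
drop 4:p onto {3:p}
drop 5:p onto {4:p}
ground layer = {0:r, 1:s}
drop-orders for the pieces not yet dropped (sum over which currently-grounded one goes next):
  1 to go: {5} 1
  2 to go: {4,5} 1
  3 to go: {3,4,5} 1
  4 to go: {0,3,4,5} 1  {2,3,4,5} 1
  if 0:r drops first: 1 orders
  if 1:s drops first: 2 orders
heap linearizations: 3

3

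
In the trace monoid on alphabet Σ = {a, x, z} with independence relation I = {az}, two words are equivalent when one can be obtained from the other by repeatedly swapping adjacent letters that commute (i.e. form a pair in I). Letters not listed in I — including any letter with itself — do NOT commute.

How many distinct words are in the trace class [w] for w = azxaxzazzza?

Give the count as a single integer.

drop 0:a onto floor
drop 1:z onto floor
drop 2:x onto {0:a, 1:z}
drop 3:a onto {2:x}
drop 4:x onto {3:a}
drop 5:z onto {4:x}
drop 6:a onto {4:x}
drop 7:z onto {5:z}
drop 8:z onto {7:z}
drop 9:z onto {8:z}
drop 10:a onto {6:a}
ground layer = {0:a, 1:z}
drop-orders for the pieces not yet dropped (sum over which currently-grounded one goes next):
  1 to go: {9} 1  {10} 1
  2 to go: {6,10} 1  {8,9} 1  {9,10} 2
  3 to go: {6,9,10} 3  {7,8,9} 1  {8,9,10} 3
  4 to go: {5,7,8,9} 1  {6,8,9,10} 6  {7,8,9,10} 4
  5 to go: {5,7,8,9,10} 5  {6,7,8,9,10} 10
  6 to go: {5,6,7,8,9,10} 15
  7 to go: {4,5,6,7,8,9,10} 15
  8 to go: {3,4,5,6,7,8,9,10} 15
  9 to go: {2,3,4,5,6,7,8,9,10} 15
  if 0:a drops first: 15 orders
  if 1:z drops first: 15 orders
heap linearizations: 30

30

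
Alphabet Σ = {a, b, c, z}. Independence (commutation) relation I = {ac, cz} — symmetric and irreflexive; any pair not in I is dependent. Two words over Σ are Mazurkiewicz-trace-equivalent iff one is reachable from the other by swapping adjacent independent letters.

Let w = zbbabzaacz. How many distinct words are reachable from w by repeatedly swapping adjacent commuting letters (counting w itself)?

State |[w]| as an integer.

5

drop 0:z onto floor
drop 1:b onto {0:z}
drop 2:b onto {1:b}
drop 3:a onto {2:b}
drop 4:b onto {3:a}
drop 5:z onto {4:b}
drop 6:a onto {5:z}
drop 7:a onto {6:a}
drop 8:c onto {4:b}
drop 9:z onto {7:a}
ground layer = {0:z}
drop-orders for the pieces not yet dropped (sum over which currently-grounded one goes next):
  1 to go: {8} 1  {9} 1
  2 to go: {7,9} 1  {8,9} 2
  3 to go: {6,7,9} 1  {7,8,9} 3
  4 to go: {5,6,7,9} 1  {6,7,8,9} 4
  5 to go: {5,6,7,8,9} 5
  6 to go: {4,5,6,7,8,9} 5
  7 to go: {3,4,5,6,7,8,9} 5
  8 to go: {2,3,4,5,6,7,8,9} 5
  if 0:z drops first: 5 orders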